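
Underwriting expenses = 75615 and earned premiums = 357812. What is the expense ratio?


Expense ratio = expenses / premiums
= 75615 / 357812
= 0.2113


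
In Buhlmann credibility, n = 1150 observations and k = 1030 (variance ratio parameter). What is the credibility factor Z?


Z = n / (n + k)
= 1150 / (1150 + 1030)
= 1150 / 2180
= 0.5275


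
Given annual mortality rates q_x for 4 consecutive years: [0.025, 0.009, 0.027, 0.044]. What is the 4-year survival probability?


p_k = 1 - q_k for each year
Survival = product of (1 - q_k)
= 0.975 * 0.991 * 0.973 * 0.956
= 0.8988


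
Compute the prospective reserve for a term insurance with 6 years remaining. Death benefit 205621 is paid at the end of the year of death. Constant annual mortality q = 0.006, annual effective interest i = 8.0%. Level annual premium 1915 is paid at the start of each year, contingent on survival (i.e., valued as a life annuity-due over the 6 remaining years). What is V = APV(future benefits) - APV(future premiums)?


v = 1/(1+i) = 0.925926
APV(future benefits) per unit = sum_{k=0}^{5} k_p_x * q * v^(k+1) = 0.027361
APV(future benefits) = 205621 * 0.027361 = 5626.0617
Life annuity-due factor ä_{x:6} = sum_{k=0}^{5} k_p_x * v^k = 4.925037
APV(future premiums) = 1915 * 4.925037 = 9431.4465
V = 5626.0617 - 9431.4465
= -3805.3848


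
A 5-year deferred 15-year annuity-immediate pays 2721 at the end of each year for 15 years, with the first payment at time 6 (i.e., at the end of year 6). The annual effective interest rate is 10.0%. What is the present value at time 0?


PV at time 5 of the 15-year annuity-immediate:
a_n = 2721 * (1-(1+0.1)^(-15))/0.1 = 20696.1423
Discount back 5 years to time 0:
PV = 20696.1423 * (1+0.1)^(-5)
= 20696.1423 * 0.620921
= 12850.6761


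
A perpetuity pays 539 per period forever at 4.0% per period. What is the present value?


PV = PMT / i
= 539 / 0.04
= 13475.0


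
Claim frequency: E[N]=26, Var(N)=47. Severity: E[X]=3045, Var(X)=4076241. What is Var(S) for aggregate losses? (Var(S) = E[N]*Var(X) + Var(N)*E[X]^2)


Var(S) = E[N]*Var(X) + Var(N)*E[X]^2
= 26*4076241 + 47*3045^2
= 105982266 + 435785175
= 5.4177e+08


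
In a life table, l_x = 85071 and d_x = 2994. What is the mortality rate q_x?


q_x = d_x / l_x
= 2994 / 85071
= 0.0352


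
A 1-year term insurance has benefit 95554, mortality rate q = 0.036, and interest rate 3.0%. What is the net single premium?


NSP = benefit * q * v
v = 1/(1+i) = 0.970874
NSP = 95554 * 0.036 * 0.970874
= 3339.7515


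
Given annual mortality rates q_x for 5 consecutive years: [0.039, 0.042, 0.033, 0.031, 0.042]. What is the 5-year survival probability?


p_k = 1 - q_k for each year
Survival = product of (1 - q_k)
= 0.961 * 0.958 * 0.967 * 0.969 * 0.958
= 0.8264


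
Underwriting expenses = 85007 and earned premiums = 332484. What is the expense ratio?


Expense ratio = expenses / premiums
= 85007 / 332484
= 0.2557


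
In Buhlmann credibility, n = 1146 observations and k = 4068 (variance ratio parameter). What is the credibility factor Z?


Z = n / (n + k)
= 1146 / (1146 + 4068)
= 1146 / 5214
= 0.2198


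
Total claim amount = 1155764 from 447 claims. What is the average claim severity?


severity = total / number
= 1155764 / 447
= 2585.6018


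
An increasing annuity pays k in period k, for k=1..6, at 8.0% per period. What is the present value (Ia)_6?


(Ia)_n = sum_{k=1}^{n} k * v^k, v = 1/(1+i)
v = 0.925926
Sum computed term by term:
(Ia)_6 = 15.1462


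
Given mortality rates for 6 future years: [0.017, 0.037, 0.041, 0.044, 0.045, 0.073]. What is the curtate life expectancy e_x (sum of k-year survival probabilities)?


e_x = sum_{k=1}^{n} k_p_x
k_p_x values:
  1_p_x = 0.983
  2_p_x = 0.946629
  3_p_x = 0.907817
  4_p_x = 0.867873
  5_p_x = 0.828819
  6_p_x = 0.768315
e_x = 5.3025


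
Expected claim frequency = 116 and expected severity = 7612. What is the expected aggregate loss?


E[S] = E[N] * E[X]
= 116 * 7612
= 882992


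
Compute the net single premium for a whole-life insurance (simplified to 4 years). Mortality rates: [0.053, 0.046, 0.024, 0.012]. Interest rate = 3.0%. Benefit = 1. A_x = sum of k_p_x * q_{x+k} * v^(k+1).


v = 0.970874
Year 0: k_p_x=1.0, q=0.053, term=0.051456
Year 1: k_p_x=0.947, q=0.046, term=0.041061
Year 2: k_p_x=0.903438, q=0.024, term=0.019843
Year 3: k_p_x=0.881755, q=0.012, term=0.009401
A_x = 0.1218


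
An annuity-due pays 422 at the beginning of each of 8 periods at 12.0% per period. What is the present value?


PV_due = PMT * (1-(1+i)^(-n))/i * (1+i)
PV_immediate = 2096.344
PV_due = 2096.344 * 1.12
= 2347.9053


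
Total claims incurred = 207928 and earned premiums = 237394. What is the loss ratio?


Loss ratio = claims / premiums
= 207928 / 237394
= 0.8759


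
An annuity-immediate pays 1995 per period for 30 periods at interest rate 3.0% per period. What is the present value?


PV = PMT * (1 - (1+i)^(-n)) / i
= 1995 * (1 - (1+0.03)^(-30)) / 0.03
= 1995 * (1 - 0.411987) / 0.03
= 1995 * 19.600441
= 39102.8805


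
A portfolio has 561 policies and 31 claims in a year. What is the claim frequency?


frequency = claims / policies
= 31 / 561
= 0.0553


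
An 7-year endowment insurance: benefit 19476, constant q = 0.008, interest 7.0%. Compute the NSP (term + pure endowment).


Term component = 821.5843
Pure endowment = 7_p_x * v^7 * benefit = 0.945326 * 0.62275 * 19476 = 11465.5536
NSP = 12287.1378


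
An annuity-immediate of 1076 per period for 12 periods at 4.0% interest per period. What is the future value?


FV = PMT * ((1+i)^n - 1) / i
= 1076 * ((1.04)^12 - 1) / 0.04
= 1076 * (1.601032 - 1) / 0.04
= 16167.7667


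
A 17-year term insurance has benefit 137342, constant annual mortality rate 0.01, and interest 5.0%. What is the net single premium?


NSP = benefit * sum_{k=0}^{n-1} k_p_x * q * v^(k+1)
With constant q=0.01, v=0.952381
Sum = 0.105371
NSP = 137342 * 0.105371
= 14471.8794


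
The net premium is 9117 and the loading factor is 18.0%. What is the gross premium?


Gross = net * (1 + loading)
= 9117 * (1 + 0.18)
= 9117 * 1.18
= 10758.06


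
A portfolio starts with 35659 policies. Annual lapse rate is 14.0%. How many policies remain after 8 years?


remaining = initial * (1 - lapse)^years
= 35659 * (1 - 0.14)^8
= 35659 * 0.299218
= 10669.8121


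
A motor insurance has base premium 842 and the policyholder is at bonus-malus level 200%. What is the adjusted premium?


adjusted = base * BM_level / 100
= 842 * 200 / 100
= 842 * 2.0
= 1684.0


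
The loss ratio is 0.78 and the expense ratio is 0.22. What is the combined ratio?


Combined ratio = loss ratio + expense ratio
= 0.78 + 0.22
= 1.0


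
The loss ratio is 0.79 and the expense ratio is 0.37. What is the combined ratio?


Combined ratio = loss ratio + expense ratio
= 0.79 + 0.37
= 1.16


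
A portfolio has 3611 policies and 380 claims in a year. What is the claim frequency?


frequency = claims / policies
= 380 / 3611
= 0.1052


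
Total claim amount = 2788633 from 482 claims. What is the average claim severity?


severity = total / number
= 2788633 / 482
= 5785.5456


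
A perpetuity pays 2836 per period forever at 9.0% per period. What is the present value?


PV = PMT / i
= 2836 / 0.09
= 31511.1111


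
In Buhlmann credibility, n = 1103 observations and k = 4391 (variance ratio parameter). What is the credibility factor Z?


Z = n / (n + k)
= 1103 / (1103 + 4391)
= 1103 / 5494
= 0.2008


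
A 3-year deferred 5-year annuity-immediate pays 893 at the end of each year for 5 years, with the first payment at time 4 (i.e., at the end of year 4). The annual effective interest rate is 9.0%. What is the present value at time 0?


PV at time 3 of the 5-year annuity-immediate:
a_n = 893 * (1-(1+0.09)^(-5))/0.09 = 3473.4586
Discount back 3 years to time 0:
PV = 3473.4586 * (1+0.09)^(-3)
= 3473.4586 * 0.772183
= 2682.1473


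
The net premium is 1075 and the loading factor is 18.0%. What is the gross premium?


Gross = net * (1 + loading)
= 1075 * (1 + 0.18)
= 1075 * 1.18
= 1268.5


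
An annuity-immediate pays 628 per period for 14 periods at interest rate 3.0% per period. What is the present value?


PV = PMT * (1 - (1+i)^(-n)) / i
= 628 * (1 - (1+0.03)^(-14)) / 0.03
= 628 * (1 - 0.661118) / 0.03
= 628 * 11.296073
= 7093.9339


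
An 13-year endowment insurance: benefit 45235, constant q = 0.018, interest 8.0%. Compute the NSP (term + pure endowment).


Term component = 5896.0015
Pure endowment = 13_p_x * v^13 * benefit = 0.789677 * 0.367698 * 45235 = 13134.5475
NSP = 19030.549


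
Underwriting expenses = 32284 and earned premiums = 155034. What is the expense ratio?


Expense ratio = expenses / premiums
= 32284 / 155034
= 0.2082


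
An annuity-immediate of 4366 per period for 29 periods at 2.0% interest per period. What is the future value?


FV = PMT * ((1+i)^n - 1) / i
= 4366 * ((1.02)^29 - 1) / 0.02
= 4366 * (1.775845 - 1) / 0.02
= 169366.8959


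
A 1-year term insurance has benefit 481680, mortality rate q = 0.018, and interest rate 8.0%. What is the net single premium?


NSP = benefit * q * v
v = 1/(1+i) = 0.925926
NSP = 481680 * 0.018 * 0.925926
= 8028.0


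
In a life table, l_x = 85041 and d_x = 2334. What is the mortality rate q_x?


q_x = d_x / l_x
= 2334 / 85041
= 0.0274


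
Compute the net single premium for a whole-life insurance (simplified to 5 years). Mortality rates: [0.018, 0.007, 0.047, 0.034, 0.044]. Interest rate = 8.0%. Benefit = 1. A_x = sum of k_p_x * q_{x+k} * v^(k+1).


v = 0.925926
Year 0: k_p_x=1.0, q=0.018, term=0.016667
Year 1: k_p_x=0.982, q=0.007, term=0.005893
Year 2: k_p_x=0.975126, q=0.047, term=0.036382
Year 3: k_p_x=0.929295, q=0.034, term=0.023224
Year 4: k_p_x=0.897699, q=0.044, term=0.026882
A_x = 0.109


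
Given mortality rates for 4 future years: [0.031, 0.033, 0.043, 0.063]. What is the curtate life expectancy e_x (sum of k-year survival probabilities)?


e_x = sum_{k=1}^{n} k_p_x
k_p_x values:
  1_p_x = 0.969
  2_p_x = 0.937023
  3_p_x = 0.896731
  4_p_x = 0.840237
e_x = 3.643


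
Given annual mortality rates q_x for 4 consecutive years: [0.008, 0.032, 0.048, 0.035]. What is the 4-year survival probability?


p_k = 1 - q_k for each year
Survival = product of (1 - q_k)
= 0.992 * 0.968 * 0.952 * 0.965
= 0.8822


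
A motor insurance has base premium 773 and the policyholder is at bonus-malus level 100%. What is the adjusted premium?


adjusted = base * BM_level / 100
= 773 * 100 / 100
= 773 * 1.0
= 773.0


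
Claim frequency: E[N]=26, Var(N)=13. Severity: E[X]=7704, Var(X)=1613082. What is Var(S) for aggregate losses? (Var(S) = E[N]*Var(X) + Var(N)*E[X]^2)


Var(S) = E[N]*Var(X) + Var(N)*E[X]^2
= 26*1613082 + 13*7704^2
= 41940132 + 771571008
= 8.1351e+08


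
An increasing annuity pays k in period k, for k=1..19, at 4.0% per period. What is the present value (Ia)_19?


(Ia)_n = sum_{k=1}^{n} k * v^k, v = 1/(1+i)
v = 0.961538
Sum computed term by term:
(Ia)_19 = 116.0273


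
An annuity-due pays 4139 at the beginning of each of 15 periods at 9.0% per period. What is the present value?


PV_due = PMT * (1-(1+i)^(-n))/i * (1+i)
PV_immediate = 33363.1894
PV_due = 33363.1894 * 1.09
= 36365.8765


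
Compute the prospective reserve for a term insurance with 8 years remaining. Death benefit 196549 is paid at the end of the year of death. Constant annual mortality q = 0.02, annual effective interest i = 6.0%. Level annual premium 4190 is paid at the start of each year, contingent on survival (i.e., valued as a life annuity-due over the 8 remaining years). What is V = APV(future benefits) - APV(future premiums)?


v = 1/(1+i) = 0.943396
APV(future benefits) per unit = sum_{k=0}^{7} k_p_x * q * v^(k+1) = 0.116555
APV(future benefits) = 196549 * 0.116555 = 22908.8058
Life annuity-due factor ä_{x:8} = sum_{k=0}^{7} k_p_x * v^k = 6.177425
APV(future premiums) = 4190 * 6.177425 = 25883.4107
V = 22908.8058 - 25883.4107
= -2974.605


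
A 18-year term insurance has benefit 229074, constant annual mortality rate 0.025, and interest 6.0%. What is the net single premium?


NSP = benefit * sum_{k=0}^{n-1} k_p_x * q * v^(k+1)
With constant q=0.025, v=0.943396
Sum = 0.22879
NSP = 229074 * 0.22879
= 52409.7862


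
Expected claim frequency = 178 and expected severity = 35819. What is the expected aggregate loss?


E[S] = E[N] * E[X]
= 178 * 35819
= 6.3758e+06


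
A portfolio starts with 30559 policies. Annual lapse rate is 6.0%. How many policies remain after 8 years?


remaining = initial * (1 - lapse)^years
= 30559 * (1 - 0.06)^8
= 30559 * 0.609569
= 18627.8172


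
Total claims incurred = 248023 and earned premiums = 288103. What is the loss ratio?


Loss ratio = claims / premiums
= 248023 / 288103
= 0.8609


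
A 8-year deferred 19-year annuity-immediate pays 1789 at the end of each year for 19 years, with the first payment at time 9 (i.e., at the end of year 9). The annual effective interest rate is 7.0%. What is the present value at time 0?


PV at time 8 of the 19-year annuity-immediate:
a_n = 1789 * (1-(1+0.07)^(-19))/0.07 = 18490.3799
Discount back 8 years to time 0:
PV = 18490.3799 * (1+0.07)^(-8)
= 18490.3799 * 0.582009
= 10761.5694


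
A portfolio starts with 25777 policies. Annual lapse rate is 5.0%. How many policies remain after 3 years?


remaining = initial * (1 - lapse)^years
= 25777 * (1 - 0.05)^3
= 25777 * 0.857375
= 22100.5554


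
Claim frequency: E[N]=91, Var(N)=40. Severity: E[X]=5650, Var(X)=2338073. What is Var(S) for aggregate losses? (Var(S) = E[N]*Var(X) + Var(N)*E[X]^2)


Var(S) = E[N]*Var(X) + Var(N)*E[X]^2
= 91*2338073 + 40*5650^2
= 212764643 + 1276900000
= 1.4897e+09


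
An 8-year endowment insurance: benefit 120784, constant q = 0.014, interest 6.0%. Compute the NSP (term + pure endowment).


Term component = 10043.2393
Pure endowment = 8_p_x * v^8 * benefit = 0.893337 * 0.627412 * 120784 = 67698.3066
NSP = 77741.5459


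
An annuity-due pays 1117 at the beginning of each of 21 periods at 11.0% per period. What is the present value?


PV_due = PMT * (1-(1+i)^(-n))/i * (1+i)
PV_immediate = 9019.8536
PV_due = 9019.8536 * 1.11
= 10012.0375


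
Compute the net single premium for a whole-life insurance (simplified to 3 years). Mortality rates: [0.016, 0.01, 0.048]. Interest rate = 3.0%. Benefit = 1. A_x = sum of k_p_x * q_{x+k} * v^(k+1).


v = 0.970874
Year 0: k_p_x=1.0, q=0.016, term=0.015534
Year 1: k_p_x=0.984, q=0.01, term=0.009275
Year 2: k_p_x=0.97416, q=0.048, term=0.042792
A_x = 0.0676


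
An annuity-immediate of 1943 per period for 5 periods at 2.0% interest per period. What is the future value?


FV = PMT * ((1+i)^n - 1) / i
= 1943 * ((1.02)^5 - 1) / 0.02
= 1943 * (1.104081 - 1) / 0.02
= 10111.45


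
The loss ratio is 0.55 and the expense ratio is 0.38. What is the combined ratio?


Combined ratio = loss ratio + expense ratio
= 0.55 + 0.38
= 0.93


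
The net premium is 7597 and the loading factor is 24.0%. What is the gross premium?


Gross = net * (1 + loading)
= 7597 * (1 + 0.24)
= 7597 * 1.24
= 9420.28


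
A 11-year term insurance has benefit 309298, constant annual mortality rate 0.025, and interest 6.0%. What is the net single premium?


NSP = benefit * sum_{k=0}^{n-1} k_p_x * q * v^(k+1)
With constant q=0.025, v=0.943396
Sum = 0.176842
NSP = 309298 * 0.176842
= 54696.9187


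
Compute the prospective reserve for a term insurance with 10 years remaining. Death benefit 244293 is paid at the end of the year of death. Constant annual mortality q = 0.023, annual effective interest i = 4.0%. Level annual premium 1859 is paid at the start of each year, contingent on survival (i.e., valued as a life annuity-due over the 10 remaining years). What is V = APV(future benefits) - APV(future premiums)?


v = 1/(1+i) = 0.961538
APV(future benefits) per unit = sum_{k=0}^{9} k_p_x * q * v^(k+1) = 0.169646
APV(future benefits) = 244293 * 0.169646 = 41443.2401
Life annuity-due factor ä_{x:10} = sum_{k=0}^{9} k_p_x * v^k = 7.670933
APV(future premiums) = 1859 * 7.670933 = 14260.2642
V = 41443.2401 - 14260.2642
= 27182.9759


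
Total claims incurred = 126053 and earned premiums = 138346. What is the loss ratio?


Loss ratio = claims / premiums
= 126053 / 138346
= 0.9111


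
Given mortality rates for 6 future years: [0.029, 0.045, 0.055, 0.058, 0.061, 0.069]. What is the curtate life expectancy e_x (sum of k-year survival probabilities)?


e_x = sum_{k=1}^{n} k_p_x
k_p_x values:
  1_p_x = 0.971
  2_p_x = 0.927305
  3_p_x = 0.876303
  4_p_x = 0.825478
  5_p_x = 0.775124
  6_p_x = 0.72164
e_x = 5.0968


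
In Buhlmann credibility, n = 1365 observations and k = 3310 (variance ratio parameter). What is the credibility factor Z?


Z = n / (n + k)
= 1365 / (1365 + 3310)
= 1365 / 4675
= 0.292


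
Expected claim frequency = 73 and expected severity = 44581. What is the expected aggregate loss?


E[S] = E[N] * E[X]
= 73 * 44581
= 3.2544e+06


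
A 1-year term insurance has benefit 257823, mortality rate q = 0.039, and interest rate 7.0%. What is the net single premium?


NSP = benefit * q * v
v = 1/(1+i) = 0.934579
NSP = 257823 * 0.039 * 0.934579
= 9397.2869


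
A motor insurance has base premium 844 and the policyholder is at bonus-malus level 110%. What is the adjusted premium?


adjusted = base * BM_level / 100
= 844 * 110 / 100
= 844 * 1.1
= 928.4


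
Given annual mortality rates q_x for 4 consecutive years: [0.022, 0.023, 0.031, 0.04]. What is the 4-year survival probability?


p_k = 1 - q_k for each year
Survival = product of (1 - q_k)
= 0.978 * 0.977 * 0.969 * 0.96
= 0.8888


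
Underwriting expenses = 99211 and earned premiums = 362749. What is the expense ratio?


Expense ratio = expenses / premiums
= 99211 / 362749
= 0.2735


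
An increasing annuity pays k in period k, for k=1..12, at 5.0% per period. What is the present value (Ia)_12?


(Ia)_n = sum_{k=1}^{n} k * v^k, v = 1/(1+i)
v = 0.952381
Sum computed term by term:
(Ia)_12 = 52.4873


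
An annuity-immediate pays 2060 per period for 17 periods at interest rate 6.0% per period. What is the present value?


PV = PMT * (1 - (1+i)^(-n)) / i
= 2060 * (1 - (1+0.06)^(-17)) / 0.06
= 2060 * (1 - 0.371364) / 0.06
= 2060 * 10.47726
= 21583.155


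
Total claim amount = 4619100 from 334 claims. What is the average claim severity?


severity = total / number
= 4619100 / 334
= 13829.6407


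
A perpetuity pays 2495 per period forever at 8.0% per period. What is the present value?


PV = PMT / i
= 2495 / 0.08
= 31187.5


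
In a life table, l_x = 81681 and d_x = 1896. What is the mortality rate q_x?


q_x = d_x / l_x
= 1896 / 81681
= 0.0232


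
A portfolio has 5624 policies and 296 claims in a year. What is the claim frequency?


frequency = claims / policies
= 296 / 5624
= 0.0526


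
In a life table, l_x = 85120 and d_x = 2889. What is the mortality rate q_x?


q_x = d_x / l_x
= 2889 / 85120
= 0.0339


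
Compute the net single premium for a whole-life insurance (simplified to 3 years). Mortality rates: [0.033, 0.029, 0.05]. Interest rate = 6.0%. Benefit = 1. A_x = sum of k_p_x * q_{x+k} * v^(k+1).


v = 0.943396
Year 0: k_p_x=1.0, q=0.033, term=0.031132
Year 1: k_p_x=0.967, q=0.029, term=0.024958
Year 2: k_p_x=0.938957, q=0.05, term=0.039418
A_x = 0.0955


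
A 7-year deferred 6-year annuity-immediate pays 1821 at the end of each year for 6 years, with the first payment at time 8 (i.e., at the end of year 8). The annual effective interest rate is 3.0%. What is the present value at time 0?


PV at time 7 of the 6-year annuity-immediate:
a_n = 1821 * (1-(1+0.03)^(-6))/0.03 = 9864.7056
Discount back 7 years to time 0:
PV = 9864.7056 * (1+0.03)^(-7)
= 9864.7056 * 0.813092
= 8020.9084


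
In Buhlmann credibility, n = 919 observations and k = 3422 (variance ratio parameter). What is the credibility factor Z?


Z = n / (n + k)
= 919 / (919 + 3422)
= 919 / 4341
= 0.2117


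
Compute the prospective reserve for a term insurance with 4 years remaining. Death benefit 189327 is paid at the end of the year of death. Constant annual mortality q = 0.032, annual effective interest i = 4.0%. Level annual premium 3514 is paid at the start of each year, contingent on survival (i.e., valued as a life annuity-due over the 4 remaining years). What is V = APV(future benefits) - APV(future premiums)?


v = 1/(1+i) = 0.961538
APV(future benefits) per unit = sum_{k=0}^{3} k_p_x * q * v^(k+1) = 0.110876
APV(future benefits) = 189327 * 0.110876 = 20991.734
Life annuity-due factor ä_{x:4} = sum_{k=0}^{3} k_p_x * v^k = 3.603455
APV(future premiums) = 3514 * 3.603455 = 12662.5415
V = 20991.734 - 12662.5415
= 8329.1926


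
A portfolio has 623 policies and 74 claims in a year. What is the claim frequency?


frequency = claims / policies
= 74 / 623
= 0.1188


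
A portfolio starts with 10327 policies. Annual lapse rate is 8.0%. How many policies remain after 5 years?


remaining = initial * (1 - lapse)^years
= 10327 * (1 - 0.08)^5
= 10327 * 0.659082
= 6806.3349


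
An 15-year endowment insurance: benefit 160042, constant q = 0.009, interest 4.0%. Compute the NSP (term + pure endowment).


Term component = 15143.1637
Pure endowment = 15_p_x * v^15 * benefit = 0.873182 * 0.555265 * 160042 = 77595.8863
NSP = 92739.05


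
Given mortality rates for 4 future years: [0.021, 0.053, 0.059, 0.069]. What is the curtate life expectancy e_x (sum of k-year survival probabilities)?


e_x = sum_{k=1}^{n} k_p_x
k_p_x values:
  1_p_x = 0.979
  2_p_x = 0.927113
  3_p_x = 0.872413
  4_p_x = 0.812217
e_x = 3.5907


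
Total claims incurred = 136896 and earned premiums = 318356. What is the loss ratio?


Loss ratio = claims / premiums
= 136896 / 318356
= 0.43


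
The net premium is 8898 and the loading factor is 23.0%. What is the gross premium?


Gross = net * (1 + loading)
= 8898 * (1 + 0.23)
= 8898 * 1.23
= 10944.54


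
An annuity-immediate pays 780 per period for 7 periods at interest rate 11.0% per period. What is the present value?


PV = PMT * (1 - (1+i)^(-n)) / i
= 780 * (1 - (1+0.11)^(-7)) / 0.11
= 780 * (1 - 0.481658) / 0.11
= 780 * 4.712196
= 3675.5131


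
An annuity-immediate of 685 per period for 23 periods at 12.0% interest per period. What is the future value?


FV = PMT * ((1+i)^n - 1) / i
= 685 * ((1.12)^23 - 1) / 0.12
= 685 * (13.552347 - 1) / 0.12
= 71652.9823


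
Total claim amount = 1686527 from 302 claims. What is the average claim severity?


severity = total / number
= 1686527 / 302
= 5584.5265


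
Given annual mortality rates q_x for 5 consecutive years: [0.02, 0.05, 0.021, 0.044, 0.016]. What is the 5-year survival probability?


p_k = 1 - q_k for each year
Survival = product of (1 - q_k)
= 0.98 * 0.95 * 0.979 * 0.956 * 0.984
= 0.8574


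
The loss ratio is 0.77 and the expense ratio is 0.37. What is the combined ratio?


Combined ratio = loss ratio + expense ratio
= 0.77 + 0.37
= 1.14


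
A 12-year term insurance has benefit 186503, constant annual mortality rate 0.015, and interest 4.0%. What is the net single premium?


NSP = benefit * sum_{k=0}^{n-1} k_p_x * q * v^(k+1)
With constant q=0.015, v=0.961538
Sum = 0.130637
NSP = 186503 * 0.130637
= 24364.2585


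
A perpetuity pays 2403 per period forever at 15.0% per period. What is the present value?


PV = PMT / i
= 2403 / 0.15
= 16020.0


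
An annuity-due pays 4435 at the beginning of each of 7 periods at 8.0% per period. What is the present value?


PV_due = PMT * (1-(1+i)^(-n))/i * (1+i)
PV_immediate = 23090.2512
PV_due = 23090.2512 * 1.08
= 24937.4713


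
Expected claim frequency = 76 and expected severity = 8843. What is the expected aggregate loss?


E[S] = E[N] * E[X]
= 76 * 8843
= 672068


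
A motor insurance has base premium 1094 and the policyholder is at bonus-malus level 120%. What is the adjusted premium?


adjusted = base * BM_level / 100
= 1094 * 120 / 100
= 1094 * 1.2
= 1312.8


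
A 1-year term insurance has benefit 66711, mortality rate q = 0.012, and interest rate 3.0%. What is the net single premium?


NSP = benefit * q * v
v = 1/(1+i) = 0.970874
NSP = 66711 * 0.012 * 0.970874
= 777.2155


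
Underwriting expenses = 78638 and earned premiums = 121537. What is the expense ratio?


Expense ratio = expenses / premiums
= 78638 / 121537
= 0.647


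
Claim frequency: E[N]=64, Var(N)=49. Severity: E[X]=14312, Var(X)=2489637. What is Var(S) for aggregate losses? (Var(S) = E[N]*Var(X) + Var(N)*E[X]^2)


Var(S) = E[N]*Var(X) + Var(N)*E[X]^2
= 64*2489637 + 49*14312^2
= 159336768 + 10036833856
= 1.0196e+10


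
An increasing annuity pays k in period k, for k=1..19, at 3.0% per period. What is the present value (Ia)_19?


(Ia)_n = sum_{k=1}^{n} k * v^k, v = 1/(1+i)
v = 0.970874
Sum computed term by term:
(Ia)_19 = 130.6026


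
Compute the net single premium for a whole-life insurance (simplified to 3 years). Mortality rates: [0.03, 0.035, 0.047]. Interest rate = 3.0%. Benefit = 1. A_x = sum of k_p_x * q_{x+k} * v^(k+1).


v = 0.970874
Year 0: k_p_x=1.0, q=0.03, term=0.029126
Year 1: k_p_x=0.97, q=0.035, term=0.032001
Year 2: k_p_x=0.93605, q=0.047, term=0.040261
A_x = 0.1014


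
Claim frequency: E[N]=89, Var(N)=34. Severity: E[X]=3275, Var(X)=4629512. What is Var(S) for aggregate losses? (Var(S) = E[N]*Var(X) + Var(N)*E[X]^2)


Var(S) = E[N]*Var(X) + Var(N)*E[X]^2
= 89*4629512 + 34*3275^2
= 412026568 + 364671250
= 7.7670e+08


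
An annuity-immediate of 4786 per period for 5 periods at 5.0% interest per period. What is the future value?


FV = PMT * ((1+i)^n - 1) / i
= 4786 * ((1.05)^5 - 1) / 0.05
= 4786 * (1.276282 - 1) / 0.05
= 26445.6712


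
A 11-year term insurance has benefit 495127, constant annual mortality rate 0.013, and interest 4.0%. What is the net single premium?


NSP = benefit * sum_{k=0}^{n-1} k_p_x * q * v^(k+1)
With constant q=0.013, v=0.961538
Sum = 0.107312
NSP = 495127 * 0.107312
= 53132.8235


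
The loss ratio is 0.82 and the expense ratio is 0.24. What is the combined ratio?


Combined ratio = loss ratio + expense ratio
= 0.82 + 0.24
= 1.06


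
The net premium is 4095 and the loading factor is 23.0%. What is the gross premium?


Gross = net * (1 + loading)
= 4095 * (1 + 0.23)
= 4095 * 1.23
= 5036.85


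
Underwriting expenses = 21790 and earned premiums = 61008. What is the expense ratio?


Expense ratio = expenses / premiums
= 21790 / 61008
= 0.3572


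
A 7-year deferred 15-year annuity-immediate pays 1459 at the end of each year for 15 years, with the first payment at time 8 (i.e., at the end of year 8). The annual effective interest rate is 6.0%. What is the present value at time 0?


PV at time 7 of the 15-year annuity-immediate:
a_n = 1459 * (1-(1+0.06)^(-15))/0.06 = 14170.1713
Discount back 7 years to time 0:
PV = 14170.1713 * (1+0.06)^(-7)
= 14170.1713 * 0.665057
= 9423.9732


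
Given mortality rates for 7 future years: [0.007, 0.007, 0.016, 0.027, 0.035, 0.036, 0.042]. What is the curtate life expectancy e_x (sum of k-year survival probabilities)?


e_x = sum_{k=1}^{n} k_p_x
k_p_x values:
  1_p_x = 0.993
  2_p_x = 0.986049
  3_p_x = 0.970272
  4_p_x = 0.944075
  5_p_x = 0.911032
  6_p_x = 0.878235
  7_p_x = 0.841349
e_x = 6.524


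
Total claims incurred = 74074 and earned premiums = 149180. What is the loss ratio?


Loss ratio = claims / premiums
= 74074 / 149180
= 0.4965


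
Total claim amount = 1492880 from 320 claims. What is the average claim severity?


severity = total / number
= 1492880 / 320
= 4665.25


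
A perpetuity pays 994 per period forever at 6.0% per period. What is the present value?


PV = PMT / i
= 994 / 0.06
= 16566.6667


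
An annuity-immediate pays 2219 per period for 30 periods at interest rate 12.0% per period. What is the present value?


PV = PMT * (1 - (1+i)^(-n)) / i
= 2219 * (1 - (1+0.12)^(-30)) / 0.12
= 2219 * (1 - 0.033378) / 0.12
= 2219 * 8.055184
= 17874.4532


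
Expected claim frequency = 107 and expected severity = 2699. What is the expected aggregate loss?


E[S] = E[N] * E[X]
= 107 * 2699
= 288793


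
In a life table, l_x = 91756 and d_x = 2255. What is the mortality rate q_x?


q_x = d_x / l_x
= 2255 / 91756
= 0.0246


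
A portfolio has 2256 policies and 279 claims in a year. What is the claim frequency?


frequency = claims / policies
= 279 / 2256
= 0.1237


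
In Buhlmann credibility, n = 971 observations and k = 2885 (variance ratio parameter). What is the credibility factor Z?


Z = n / (n + k)
= 971 / (971 + 2885)
= 971 / 3856
= 0.2518


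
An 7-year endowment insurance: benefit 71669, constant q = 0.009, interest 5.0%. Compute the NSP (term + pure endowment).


Term component = 3639.4566
Pure endowment = 7_p_x * v^7 * benefit = 0.938676 * 0.710681 * 71669 = 47810.3401
NSP = 51449.7967


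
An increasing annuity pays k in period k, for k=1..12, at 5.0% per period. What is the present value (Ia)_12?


(Ia)_n = sum_{k=1}^{n} k * v^k, v = 1/(1+i)
v = 0.952381
Sum computed term by term:
(Ia)_12 = 52.4873


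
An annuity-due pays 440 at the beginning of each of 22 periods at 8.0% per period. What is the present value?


PV_due = PMT * (1-(1+i)^(-n))/i * (1+i)
PV_immediate = 4488.3272
PV_due = 4488.3272 * 1.08
= 4847.3934


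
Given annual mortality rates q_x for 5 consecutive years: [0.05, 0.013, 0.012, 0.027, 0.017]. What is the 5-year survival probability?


p_k = 1 - q_k for each year
Survival = product of (1 - q_k)
= 0.95 * 0.987 * 0.988 * 0.973 * 0.983
= 0.8861


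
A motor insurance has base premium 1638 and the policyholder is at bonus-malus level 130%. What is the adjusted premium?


adjusted = base * BM_level / 100
= 1638 * 130 / 100
= 1638 * 1.3
= 2129.4


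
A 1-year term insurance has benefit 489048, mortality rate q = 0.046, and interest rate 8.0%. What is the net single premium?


NSP = benefit * q * v
v = 1/(1+i) = 0.925926
NSP = 489048 * 0.046 * 0.925926
= 20829.8222


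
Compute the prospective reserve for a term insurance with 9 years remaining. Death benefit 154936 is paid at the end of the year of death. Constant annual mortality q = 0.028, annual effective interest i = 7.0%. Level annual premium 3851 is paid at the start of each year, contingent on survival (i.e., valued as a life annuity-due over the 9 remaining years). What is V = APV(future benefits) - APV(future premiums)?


v = 1/(1+i) = 0.934579
APV(future benefits) per unit = sum_{k=0}^{8} k_p_x * q * v^(k+1) = 0.165356
APV(future benefits) = 154936 * 0.165356 = 25619.6682
Life annuity-due factor ä_{x:9} = sum_{k=0}^{8} k_p_x * v^k = 6.318979
APV(future premiums) = 3851 * 6.318979 = 24334.3879
V = 25619.6682 - 24334.3879
= 1285.2803


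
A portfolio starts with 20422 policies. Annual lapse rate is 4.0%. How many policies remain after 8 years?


remaining = initial * (1 - lapse)^years
= 20422 * (1 - 0.04)^8
= 20422 * 0.72139
= 14732.218


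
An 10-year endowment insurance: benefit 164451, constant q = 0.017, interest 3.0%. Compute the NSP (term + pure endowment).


Term component = 22195.8715
Pure endowment = 10_p_x * v^10 * benefit = 0.842433 * 0.744094 * 164451 = 103085.9434
NSP = 125281.815


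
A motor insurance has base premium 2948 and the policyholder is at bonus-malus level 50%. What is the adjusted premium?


adjusted = base * BM_level / 100
= 2948 * 50 / 100
= 2948 * 0.5
= 1474.0


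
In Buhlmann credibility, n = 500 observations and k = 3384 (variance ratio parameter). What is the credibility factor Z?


Z = n / (n + k)
= 500 / (500 + 3384)
= 500 / 3884
= 0.1287


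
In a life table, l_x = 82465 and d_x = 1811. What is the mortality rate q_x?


q_x = d_x / l_x
= 1811 / 82465
= 0.022


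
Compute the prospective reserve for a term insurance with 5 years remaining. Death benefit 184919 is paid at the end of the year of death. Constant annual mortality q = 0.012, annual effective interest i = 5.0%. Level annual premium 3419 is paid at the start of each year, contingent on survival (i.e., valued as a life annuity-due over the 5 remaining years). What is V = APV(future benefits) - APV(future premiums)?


v = 1/(1+i) = 0.952381
APV(future benefits) per unit = sum_{k=0}^{4} k_p_x * q * v^(k+1) = 0.050781
APV(future benefits) = 184919 * 0.050781 = 9390.4463
Life annuity-due factor ä_{x:5} = sum_{k=0}^{4} k_p_x * v^k = 4.443373
APV(future premiums) = 3419 * 4.443373 = 15191.8916
V = 9390.4463 - 15191.8916
= -5801.4453


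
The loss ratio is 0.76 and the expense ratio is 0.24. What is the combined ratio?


Combined ratio = loss ratio + expense ratio
= 0.76 + 0.24
= 1.0


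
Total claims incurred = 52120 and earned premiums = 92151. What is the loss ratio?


Loss ratio = claims / premiums
= 52120 / 92151
= 0.5656


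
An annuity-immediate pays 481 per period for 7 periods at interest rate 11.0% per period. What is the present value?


PV = PMT * (1 - (1+i)^(-n)) / i
= 481 * (1 - (1+0.11)^(-7)) / 0.11
= 481 * (1 - 0.481658) / 0.11
= 481 * 4.712196
= 2266.5664


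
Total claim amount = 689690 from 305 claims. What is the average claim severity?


severity = total / number
= 689690 / 305
= 2261.2787


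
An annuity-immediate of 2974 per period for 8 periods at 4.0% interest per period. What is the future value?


FV = PMT * ((1+i)^n - 1) / i
= 2974 * ((1.04)^8 - 1) / 0.04
= 2974 * (1.368569 - 1) / 0.04
= 27403.1089


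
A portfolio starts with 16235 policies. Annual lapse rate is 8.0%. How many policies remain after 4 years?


remaining = initial * (1 - lapse)^years
= 16235 * (1 - 0.08)^4
= 16235 * 0.716393
= 11630.6397


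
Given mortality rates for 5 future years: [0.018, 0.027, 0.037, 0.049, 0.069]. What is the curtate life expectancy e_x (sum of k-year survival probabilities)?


e_x = sum_{k=1}^{n} k_p_x
k_p_x values:
  1_p_x = 0.982
  2_p_x = 0.955486
  3_p_x = 0.920133
  4_p_x = 0.875047
  5_p_x = 0.814668
e_x = 4.5473


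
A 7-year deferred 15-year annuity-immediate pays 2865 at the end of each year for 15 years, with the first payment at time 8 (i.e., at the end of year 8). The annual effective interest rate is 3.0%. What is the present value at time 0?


PV at time 7 of the 15-year annuity-immediate:
a_n = 2865 * (1-(1+0.03)^(-15))/0.03 = 34202.184
Discount back 7 years to time 0:
PV = 34202.184 * (1+0.03)^(-7)
= 34202.184 * 0.813092
= 27809.5055


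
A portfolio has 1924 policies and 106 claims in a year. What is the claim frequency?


frequency = claims / policies
= 106 / 1924
= 0.0551


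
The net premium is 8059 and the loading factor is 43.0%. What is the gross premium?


Gross = net * (1 + loading)
= 8059 * (1 + 0.43)
= 8059 * 1.43
= 11524.37


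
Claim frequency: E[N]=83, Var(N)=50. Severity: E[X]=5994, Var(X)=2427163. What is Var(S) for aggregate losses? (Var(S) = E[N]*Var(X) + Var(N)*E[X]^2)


Var(S) = E[N]*Var(X) + Var(N)*E[X]^2
= 83*2427163 + 50*5994^2
= 201454529 + 1796401800
= 1.9979e+09


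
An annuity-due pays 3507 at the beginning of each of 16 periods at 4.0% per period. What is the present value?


PV_due = PMT * (1-(1+i)^(-n))/i * (1+i)
PV_immediate = 40864.6007
PV_due = 40864.6007 * 1.04
= 42499.1847


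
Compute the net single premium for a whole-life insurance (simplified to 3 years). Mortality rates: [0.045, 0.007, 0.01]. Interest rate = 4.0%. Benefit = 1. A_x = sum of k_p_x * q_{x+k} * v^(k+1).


v = 0.961538
Year 0: k_p_x=1.0, q=0.045, term=0.043269
Year 1: k_p_x=0.955, q=0.007, term=0.006181
Year 2: k_p_x=0.948315, q=0.01, term=0.00843
A_x = 0.0579


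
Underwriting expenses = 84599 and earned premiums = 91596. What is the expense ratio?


Expense ratio = expenses / premiums
= 84599 / 91596
= 0.9236


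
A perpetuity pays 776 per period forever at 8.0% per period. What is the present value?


PV = PMT / i
= 776 / 0.08
= 9700.0


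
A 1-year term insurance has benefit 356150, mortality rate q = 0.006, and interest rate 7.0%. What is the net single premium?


NSP = benefit * q * v
v = 1/(1+i) = 0.934579
NSP = 356150 * 0.006 * 0.934579
= 1997.1028


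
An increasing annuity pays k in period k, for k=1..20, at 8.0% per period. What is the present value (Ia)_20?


(Ia)_n = sum_{k=1}^{n} k * v^k, v = 1/(1+i)
v = 0.925926
Sum computed term by term:
(Ia)_20 = 78.9079


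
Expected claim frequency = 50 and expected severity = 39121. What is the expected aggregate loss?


E[S] = E[N] * E[X]
= 50 * 39121
= 1.9560e+06


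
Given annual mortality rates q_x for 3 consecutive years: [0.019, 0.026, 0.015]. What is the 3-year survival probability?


p_k = 1 - q_k for each year
Survival = product of (1 - q_k)
= 0.981 * 0.974 * 0.985
= 0.9412


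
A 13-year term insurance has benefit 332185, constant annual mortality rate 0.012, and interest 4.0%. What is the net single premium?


NSP = benefit * sum_{k=0}^{n-1} k_p_x * q * v^(k+1)
With constant q=0.012, v=0.961538
Sum = 0.112306
NSP = 332185 * 0.112306
= 37306.26


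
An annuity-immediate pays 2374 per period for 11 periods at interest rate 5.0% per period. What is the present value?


PV = PMT * (1 - (1+i)^(-n)) / i
= 2374 * (1 - (1+0.05)^(-11)) / 0.05
= 2374 * (1 - 0.584679) / 0.05
= 2374 * 8.306414
= 19719.4274


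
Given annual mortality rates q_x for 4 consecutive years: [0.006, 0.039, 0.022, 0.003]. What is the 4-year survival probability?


p_k = 1 - q_k for each year
Survival = product of (1 - q_k)
= 0.994 * 0.961 * 0.978 * 0.997
= 0.9314


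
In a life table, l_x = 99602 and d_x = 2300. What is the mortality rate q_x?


q_x = d_x / l_x
= 2300 / 99602
= 0.0231


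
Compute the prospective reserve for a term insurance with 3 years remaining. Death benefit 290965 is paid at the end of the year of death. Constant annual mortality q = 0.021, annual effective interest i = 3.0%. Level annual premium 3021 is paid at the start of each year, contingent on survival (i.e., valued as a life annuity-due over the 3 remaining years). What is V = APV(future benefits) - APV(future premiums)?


v = 1/(1+i) = 0.970874
APV(future benefits) per unit = sum_{k=0}^{2} k_p_x * q * v^(k+1) = 0.058186
APV(future benefits) = 290965 * 0.058186 = 16930.2274
Life annuity-due factor ä_{x:3} = sum_{k=0}^{2} k_p_x * v^k = 2.853908
APV(future premiums) = 3021 * 2.853908 = 8621.6561
V = 16930.2274 - 8621.6561
= 8308.5713


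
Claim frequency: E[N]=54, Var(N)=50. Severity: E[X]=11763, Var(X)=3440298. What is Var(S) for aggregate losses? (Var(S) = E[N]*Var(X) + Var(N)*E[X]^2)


Var(S) = E[N]*Var(X) + Var(N)*E[X]^2
= 54*3440298 + 50*11763^2
= 185776092 + 6918408450
= 7.1042e+09


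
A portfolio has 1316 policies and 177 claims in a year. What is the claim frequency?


frequency = claims / policies
= 177 / 1316
= 0.1345


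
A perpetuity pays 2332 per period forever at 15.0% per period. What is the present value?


PV = PMT / i
= 2332 / 0.15
= 15546.6667


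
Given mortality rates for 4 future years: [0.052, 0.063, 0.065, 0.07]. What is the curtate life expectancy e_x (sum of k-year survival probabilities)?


e_x = sum_{k=1}^{n} k_p_x
k_p_x values:
  1_p_x = 0.948
  2_p_x = 0.888276
  3_p_x = 0.830538
  4_p_x = 0.7724
e_x = 3.4392


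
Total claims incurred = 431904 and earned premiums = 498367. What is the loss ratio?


Loss ratio = claims / premiums
= 431904 / 498367
= 0.8666


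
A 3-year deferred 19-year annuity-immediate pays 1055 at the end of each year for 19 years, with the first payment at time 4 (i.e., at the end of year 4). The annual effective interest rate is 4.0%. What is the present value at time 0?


PV at time 3 of the 19-year annuity-immediate:
a_n = 1055 * (1-(1+0.04)^(-19))/0.04 = 13856.3061
Discount back 3 years to time 0:
PV = 13856.3061 * (1+0.04)^(-3)
= 13856.3061 * 0.888996
= 12318.2056
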